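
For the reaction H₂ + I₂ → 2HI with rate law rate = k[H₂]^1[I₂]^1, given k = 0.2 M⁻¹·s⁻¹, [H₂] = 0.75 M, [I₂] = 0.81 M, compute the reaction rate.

0.1215 M/s

Step 1: The rate law is rate = k[H₂]^1[I₂]^1
Step 2: Substitute: rate = 0.2 × (0.75)^1 × (0.81)^1
Step 3: rate = 0.2 × 0.75 × 0.81 = 0.1215 M/s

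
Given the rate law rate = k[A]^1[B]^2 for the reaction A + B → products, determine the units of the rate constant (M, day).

M⁻²·day⁻¹

Step 1: Overall order = 1 + 2 = 3.
Step 2: rate has units M·day⁻¹; [A]^1[B]^2 has units M^3.
Step 3: k = rate/([A]^1[B]^2), so units of k = M^(1-3)·day⁻¹ = M⁻²·day⁻¹.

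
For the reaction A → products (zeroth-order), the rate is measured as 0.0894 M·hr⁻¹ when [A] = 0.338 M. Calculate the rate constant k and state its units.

0.0894 M·hr⁻¹

Step 1: For a zeroth-order reaction, rate = k (independent of concentration).
Step 2: k = rate = 0.0894 M·hr⁻¹.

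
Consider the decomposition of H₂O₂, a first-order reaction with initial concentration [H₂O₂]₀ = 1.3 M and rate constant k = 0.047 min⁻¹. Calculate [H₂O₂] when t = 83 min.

0.02629 M

Step 1: For a first-order reaction: [H₂O₂] = [H₂O₂]₀ × e^(-kt)
Step 2: [H₂O₂] = 1.3 × e^(-0.047 × 83)
Step 3: [H₂O₂] = 1.3 × e^(-3.901)
Step 4: [H₂O₂] = 1.3 × 0.0202217 = 0.02629 M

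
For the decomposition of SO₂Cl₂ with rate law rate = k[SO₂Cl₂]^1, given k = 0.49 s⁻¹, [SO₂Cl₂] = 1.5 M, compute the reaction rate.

0.735 M/s

Step 1: Identify the rate law: rate = k[SO₂Cl₂]^1
Step 2: Substitute values: rate = 0.49 × (1.5)^1
Step 3: Calculate: rate = 0.49 × 1.5 = 0.735 M/s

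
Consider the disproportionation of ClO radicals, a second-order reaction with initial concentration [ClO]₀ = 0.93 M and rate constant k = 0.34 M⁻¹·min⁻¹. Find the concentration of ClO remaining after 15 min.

0.1619 M

Step 1: For a second-order reaction: 1/[ClO] = 1/[ClO]₀ + kt
Step 2: 1/[ClO] = 1/0.93 + 0.34 × 15
Step 3: 1/[ClO] = 1.075 + 5.1 = 6.175
Step 4: [ClO] = 1/6.175 = 0.1619 M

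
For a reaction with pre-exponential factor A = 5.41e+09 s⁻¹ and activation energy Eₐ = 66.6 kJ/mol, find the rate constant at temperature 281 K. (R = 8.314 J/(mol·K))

2.25e-03 s⁻¹

Step 1: Use the Arrhenius equation: k = A × exp(-Eₐ/RT)
Step 2: Convert Eₐ to J/mol: 66.6 kJ/mol = 66600 J/mol
Step 3: Calculate the exponent: -Eₐ/(RT) = -66600/(8.314 × 281) = -28.50742
Step 4: k = 5.41e+09 × exp(-28.50742)
Step 5: k = 5.41e+09 × 4.16279e-13 = 2.2521e-03 s⁻¹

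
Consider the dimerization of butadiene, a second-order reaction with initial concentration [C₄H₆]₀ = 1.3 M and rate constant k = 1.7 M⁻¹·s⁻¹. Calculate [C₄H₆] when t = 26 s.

0.02224 M

Step 1: For a second-order reaction: 1/[C₄H₆] = 1/[C₄H₆]₀ + kt
Step 2: 1/[C₄H₆] = 1/1.3 + 1.7 × 26
Step 3: 1/[C₄H₆] = 0.7692 + 44.2 = 44.97
Step 4: [C₄H₆] = 1/44.97 = 0.02224 M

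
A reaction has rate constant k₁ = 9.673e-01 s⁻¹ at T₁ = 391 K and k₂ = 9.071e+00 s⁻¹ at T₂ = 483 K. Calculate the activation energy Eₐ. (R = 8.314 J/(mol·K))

38.2 kJ/mol

Step 1: Use the two-temperature Arrhenius form: ln(k₂/k₁) = -Eₐ/R × (1/T₂ - 1/T₁)
Step 2: ln(k₂/k₁) = ln(9.071e+00/9.673e-01) = ln(9.37765) = 2.23833
Step 3: 1/T₂ - 1/T₁ = 1/483 - 1/391 = -4.871514e-04 K⁻¹
Step 4: Eₐ = -R × ln(k₂/k₁) / (1/T₂ - 1/T₁) = -8.314 × 2.23833 / -4.871514e-04
Step 5: Eₐ = 3.8201e+04 J/mol = 38.2 kJ/mol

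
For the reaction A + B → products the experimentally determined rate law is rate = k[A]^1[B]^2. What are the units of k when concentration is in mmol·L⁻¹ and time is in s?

(mmol·L⁻¹)⁻²·s⁻¹

Step 1: Overall order = 1 + 2 = 3.
Step 2: rate has units mmol·L⁻¹·s⁻¹; [A]^1[B]^2 has units (mmol·L⁻¹)^3.
Step 3: k = rate/([A]^1[B]^2), so units of k = (mmol·L⁻¹)^(1-3)·s⁻¹ = (mmol·L⁻¹)⁻²·s⁻¹.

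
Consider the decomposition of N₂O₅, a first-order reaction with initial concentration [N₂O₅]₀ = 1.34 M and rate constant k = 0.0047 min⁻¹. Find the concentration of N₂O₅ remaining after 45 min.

1.085 M

Step 1: For a first-order reaction: [N₂O₅] = [N₂O₅]₀ × e^(-kt)
Step 2: [N₂O₅] = 1.34 × e^(-0.0047 × 45)
Step 3: [N₂O₅] = 1.34 × e^(-0.2115)
Step 4: [N₂O₅] = 1.34 × 0.809369 = 1.085 M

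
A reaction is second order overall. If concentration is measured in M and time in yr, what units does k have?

M⁻¹·yr⁻¹

Step 1: For overall order n, rate = k × (concentration)^n.
Step 2: Rate has units M·yr⁻¹; concentration term has units M^2.
Step 3: k = rate / (concentration)^n, so units of k = M^(1-2)·yr⁻¹ = M⁻¹·yr⁻¹.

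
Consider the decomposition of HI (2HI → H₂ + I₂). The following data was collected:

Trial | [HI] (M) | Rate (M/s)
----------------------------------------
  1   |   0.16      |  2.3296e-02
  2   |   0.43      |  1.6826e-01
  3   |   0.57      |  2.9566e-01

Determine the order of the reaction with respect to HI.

second order (2)

Step 1: Compare trials to find order n where rate₂/rate₁ = ([HI]₂/[HI]₁)^n
Step 2: rate₂/rate₁ = 1.6826e-01/2.3296e-02 = 7.223
Step 3: [HI]₂/[HI]₁ = 0.43/0.16 = 2.688
Step 4: n = ln(7.223)/ln(2.688) = 2.00 ≈ 2
Step 5: The reaction is second order in HI.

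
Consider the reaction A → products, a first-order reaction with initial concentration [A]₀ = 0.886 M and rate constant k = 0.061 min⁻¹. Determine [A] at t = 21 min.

0.2461 M

Step 1: For a first-order reaction: [A] = [A]₀ × e^(-kt)
Step 2: [A] = 0.886 × e^(-0.061 × 21)
Step 3: [A] = 0.886 × e^(-1.281)
Step 4: [A] = 0.886 × 0.277759 = 0.2461 M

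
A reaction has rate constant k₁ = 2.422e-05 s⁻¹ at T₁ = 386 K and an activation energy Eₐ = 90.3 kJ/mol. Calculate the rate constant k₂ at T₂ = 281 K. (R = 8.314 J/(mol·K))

6.576e-10 s⁻¹

Step 1: Use the two-temperature Arrhenius form: ln(k₂/k₁) = -Eₐ/R × (1/T₂ - 1/T₁)
Step 2: Convert Eₐ to J/mol: 90.3 kJ/mol = 90300 J/mol
Step 3: 1/T₂ - 1/T₁ = 1/281 - 1/386 = 9.680453e-04 K⁻¹
Step 4: ln(k₂/k₁) = -90300/8.314 × 9.680453e-04 = -10.51413
Step 5: k₂ = k₁ × exp(-10.51413) = 2.422e-05 × 2.71501e-05 = 6.576e-10 s⁻¹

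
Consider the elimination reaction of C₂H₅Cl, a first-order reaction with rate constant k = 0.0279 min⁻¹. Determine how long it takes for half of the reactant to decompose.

24.84 min

Step 1: For a first-order reaction, t₁/₂ = ln(2)/k
Step 2: t₁/₂ = ln(2)/0.0279
Step 3: t₁/₂ = 0.6931/0.0279 = 24.84 min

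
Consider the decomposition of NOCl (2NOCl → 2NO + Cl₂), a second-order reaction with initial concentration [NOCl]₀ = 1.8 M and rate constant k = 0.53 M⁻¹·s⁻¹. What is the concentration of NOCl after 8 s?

0.2085 M

Step 1: For a second-order reaction: 1/[NOCl] = 1/[NOCl]₀ + kt
Step 2: 1/[NOCl] = 1/1.8 + 0.53 × 8
Step 3: 1/[NOCl] = 0.5556 + 4.24 = 4.796
Step 4: [NOCl] = 1/4.796 = 0.2085 M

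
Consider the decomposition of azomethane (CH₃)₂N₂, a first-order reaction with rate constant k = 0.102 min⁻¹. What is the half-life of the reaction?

6.796 min

Step 1: For a first-order reaction, t₁/₂ = ln(2)/k
Step 2: t₁/₂ = ln(2)/0.102
Step 3: t₁/₂ = 0.6931/0.102 = 6.796 min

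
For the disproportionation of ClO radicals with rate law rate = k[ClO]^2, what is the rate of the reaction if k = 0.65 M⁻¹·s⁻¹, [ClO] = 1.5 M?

1.463 M/s

Step 1: Identify the rate law: rate = k[ClO]^2
Step 2: Substitute values: rate = 0.65 × (1.5)^2
Step 3: Calculate: rate = 0.65 × 2.25 = 1.4625 M/s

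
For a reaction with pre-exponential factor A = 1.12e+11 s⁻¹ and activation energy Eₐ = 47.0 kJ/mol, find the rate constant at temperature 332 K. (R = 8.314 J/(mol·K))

4.51e+03 s⁻¹

Step 1: Use the Arrhenius equation: k = A × exp(-Eₐ/RT)
Step 2: Convert Eₐ to J/mol: 47.0 kJ/mol = 47000 J/mol
Step 3: Calculate the exponent: -Eₐ/(RT) = -47000/(8.314 × 332) = -17.02746
Step 4: k = 1.12e+11 × exp(-17.02746)
Step 5: k = 1.12e+11 × 4.02780e-08 = 4.5111e+03 s⁻¹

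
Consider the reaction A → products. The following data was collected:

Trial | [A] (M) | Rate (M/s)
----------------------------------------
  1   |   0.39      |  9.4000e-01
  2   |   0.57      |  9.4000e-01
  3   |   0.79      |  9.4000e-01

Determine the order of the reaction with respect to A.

zeroth order (0)

Step 1: Compare trials - when concentration changes, rate stays constant.
Step 2: rate₂/rate₁ = 9.4000e-01/9.4000e-01 = 1
Step 3: [A]₂/[A]₁ = 0.57/0.39 = 1.462
Step 4: Since rate ratio ≈ (conc ratio)^0, the reaction is zeroth order.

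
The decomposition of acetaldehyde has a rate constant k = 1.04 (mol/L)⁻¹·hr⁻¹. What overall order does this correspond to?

second order (2)

Step 1: The units of k for an nth-order reaction are (concentration)^(1-n)·(time)⁻¹.
Step 2: Here k has units (mol/L)⁻¹·hr⁻¹, so the concentration exponent is -1.
Step 3: 1 - n = -1 ⇒ n = 2. The reaction is second order.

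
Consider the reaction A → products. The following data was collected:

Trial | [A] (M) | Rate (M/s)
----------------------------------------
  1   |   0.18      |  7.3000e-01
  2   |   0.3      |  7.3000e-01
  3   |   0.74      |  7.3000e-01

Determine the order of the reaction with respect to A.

zeroth order (0)

Step 1: Compare trials - when concentration changes, rate stays constant.
Step 2: rate₂/rate₁ = 7.3000e-01/7.3000e-01 = 1
Step 3: [A]₂/[A]₁ = 0.3/0.18 = 1.667
Step 4: Since rate ratio ≈ (conc ratio)^0, the reaction is zeroth order.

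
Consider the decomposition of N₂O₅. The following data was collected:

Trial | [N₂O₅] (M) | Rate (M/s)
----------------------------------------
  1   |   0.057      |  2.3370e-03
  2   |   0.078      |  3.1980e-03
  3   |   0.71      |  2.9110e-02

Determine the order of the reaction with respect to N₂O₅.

first order (1)

Step 1: Compare trials to find order n where rate₂/rate₁ = ([N₂O₅]₂/[N₂O₅]₁)^n
Step 2: rate₂/rate₁ = 3.1980e-03/2.3370e-03 = 1.368
Step 3: [N₂O₅]₂/[N₂O₅]₁ = 0.078/0.057 = 1.368
Step 4: n = ln(1.368)/ln(1.368) = 1.00 ≈ 1
Step 5: The reaction is first order in N₂O₅.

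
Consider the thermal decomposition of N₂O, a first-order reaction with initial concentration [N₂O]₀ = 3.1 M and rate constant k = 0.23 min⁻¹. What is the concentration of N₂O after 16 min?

0.07819 M

Step 1: For a first-order reaction: [N₂O] = [N₂O]₀ × e^(-kt)
Step 2: [N₂O] = 3.1 × e^(-0.23 × 16)
Step 3: [N₂O] = 3.1 × e^(-3.68)
Step 4: [N₂O] = 3.1 × 0.025223 = 0.07819 M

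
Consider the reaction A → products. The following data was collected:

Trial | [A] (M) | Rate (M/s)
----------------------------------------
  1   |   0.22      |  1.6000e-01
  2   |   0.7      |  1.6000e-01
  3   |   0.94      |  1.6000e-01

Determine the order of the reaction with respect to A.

zeroth order (0)

Step 1: Compare trials - when concentration changes, rate stays constant.
Step 2: rate₂/rate₁ = 1.6000e-01/1.6000e-01 = 1
Step 3: [A]₂/[A]₁ = 0.7/0.22 = 3.182
Step 4: Since rate ratio ≈ (conc ratio)^0, the reaction is zeroth order.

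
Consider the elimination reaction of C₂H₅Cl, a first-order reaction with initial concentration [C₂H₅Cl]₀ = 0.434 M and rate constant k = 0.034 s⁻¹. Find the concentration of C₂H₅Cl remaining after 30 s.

0.1565 M

Step 1: For a first-order reaction: [C₂H₅Cl] = [C₂H₅Cl]₀ × e^(-kt)
Step 2: [C₂H₅Cl] = 0.434 × e^(-0.034 × 30)
Step 3: [C₂H₅Cl] = 0.434 × e^(-1.02)
Step 4: [C₂H₅Cl] = 0.434 × 0.360595 = 0.1565 M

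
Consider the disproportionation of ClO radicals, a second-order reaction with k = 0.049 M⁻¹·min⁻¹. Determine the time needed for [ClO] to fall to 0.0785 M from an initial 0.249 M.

178 min

Step 1: For second-order: t = (1/[ClO] - 1/[ClO]₀)/k
Step 2: t = (1/0.0785 - 1/0.249)/0.049
Step 3: t = (12.74 - 4.016)/0.049
Step 4: t = 8.723/0.049 = 178 min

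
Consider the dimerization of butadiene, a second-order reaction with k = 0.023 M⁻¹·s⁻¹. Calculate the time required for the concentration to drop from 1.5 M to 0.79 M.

26.05 s

Step 1: For second-order: t = (1/[C₄H₆] - 1/[C₄H₆]₀)/k
Step 2: t = (1/0.79 - 1/1.5)/0.023
Step 3: t = (1.266 - 0.6667)/0.023
Step 4: t = 0.5992/0.023 = 26.05 s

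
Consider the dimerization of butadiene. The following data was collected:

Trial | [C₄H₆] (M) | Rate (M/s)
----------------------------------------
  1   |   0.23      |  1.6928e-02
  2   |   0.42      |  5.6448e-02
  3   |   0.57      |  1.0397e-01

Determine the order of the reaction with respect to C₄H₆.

second order (2)

Step 1: Compare trials to find order n where rate₂/rate₁ = ([C₄H₆]₂/[C₄H₆]₁)^n
Step 2: rate₂/rate₁ = 5.6448e-02/1.6928e-02 = 3.335
Step 3: [C₄H₆]₂/[C₄H₆]₁ = 0.42/0.23 = 1.826
Step 4: n = ln(3.335)/ln(1.826) = 2.00 ≈ 2
Step 5: The reaction is second order in C₄H₆.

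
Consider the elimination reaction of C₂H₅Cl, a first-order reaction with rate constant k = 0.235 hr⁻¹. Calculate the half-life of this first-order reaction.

2.95 hr

Step 1: For a first-order reaction, t₁/₂ = ln(2)/k
Step 2: t₁/₂ = ln(2)/0.235
Step 3: t₁/₂ = 0.6931/0.235 = 2.95 hr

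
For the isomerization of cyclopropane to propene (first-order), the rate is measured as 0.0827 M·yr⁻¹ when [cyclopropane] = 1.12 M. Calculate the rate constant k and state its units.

0.07384 yr⁻¹

Step 1: rate = k[cyclopropane]^1, so k = rate / [cyclopropane]^1.
Step 2: k = 0.0827 / (1.12)^1 = 0.0827 / 1.12.
Step 3: k = 0.07384 yr⁻¹.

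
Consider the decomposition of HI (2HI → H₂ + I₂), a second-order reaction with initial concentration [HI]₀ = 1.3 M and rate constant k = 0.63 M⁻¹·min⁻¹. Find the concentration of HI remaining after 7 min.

0.1931 M

Step 1: For a second-order reaction: 1/[HI] = 1/[HI]₀ + kt
Step 2: 1/[HI] = 1/1.3 + 0.63 × 7
Step 3: 1/[HI] = 0.7692 + 4.41 = 5.179
Step 4: [HI] = 1/5.179 = 0.1931 M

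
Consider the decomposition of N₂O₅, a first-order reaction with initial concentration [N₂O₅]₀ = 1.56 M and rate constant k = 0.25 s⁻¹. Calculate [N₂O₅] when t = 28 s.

0.001423 M

Step 1: For a first-order reaction: [N₂O₅] = [N₂O₅]₀ × e^(-kt)
Step 2: [N₂O₅] = 1.56 × e^(-0.25 × 28)
Step 3: [N₂O₅] = 1.56 × e^(-7)
Step 4: [N₂O₅] = 1.56 × 0.000911882 = 0.001423 M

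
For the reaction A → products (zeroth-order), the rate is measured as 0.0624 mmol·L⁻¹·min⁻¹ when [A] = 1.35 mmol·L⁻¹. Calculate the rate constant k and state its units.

0.0624 mmol·L⁻¹·min⁻¹

Step 1: For a zeroth-order reaction, rate = k (independent of concentration).
Step 2: k = rate = 0.0624 mmol·L⁻¹·min⁻¹.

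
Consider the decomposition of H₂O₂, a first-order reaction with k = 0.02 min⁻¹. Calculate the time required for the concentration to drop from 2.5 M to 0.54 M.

76.62 min

Step 1: For first-order: t = ln([H₂O₂]₀/[H₂O₂])/k
Step 2: t = ln(2.5/0.54)/0.02
Step 3: t = ln(4.63)/0.02
Step 4: t = 1.532/0.02 = 76.62 min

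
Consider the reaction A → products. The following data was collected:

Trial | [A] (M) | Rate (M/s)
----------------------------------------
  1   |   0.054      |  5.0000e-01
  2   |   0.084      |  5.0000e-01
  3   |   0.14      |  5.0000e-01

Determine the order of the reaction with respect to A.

zeroth order (0)

Step 1: Compare trials - when concentration changes, rate stays constant.
Step 2: rate₂/rate₁ = 5.0000e-01/5.0000e-01 = 1
Step 3: [A]₂/[A]₁ = 0.084/0.054 = 1.556
Step 4: Since rate ratio ≈ (conc ratio)^0, the reaction is zeroth order.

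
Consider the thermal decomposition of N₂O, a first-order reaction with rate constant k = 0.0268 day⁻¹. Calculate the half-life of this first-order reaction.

25.86 day

Step 1: For a first-order reaction, t₁/₂ = ln(2)/k
Step 2: t₁/₂ = ln(2)/0.0268
Step 3: t₁/₂ = 0.6931/0.0268 = 25.86 day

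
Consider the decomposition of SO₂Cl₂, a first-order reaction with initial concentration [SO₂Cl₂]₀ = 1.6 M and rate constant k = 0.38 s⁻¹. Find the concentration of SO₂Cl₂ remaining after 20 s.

0.0008007 M

Step 1: For a first-order reaction: [SO₂Cl₂] = [SO₂Cl₂]₀ × e^(-kt)
Step 2: [SO₂Cl₂] = 1.6 × e^(-0.38 × 20)
Step 3: [SO₂Cl₂] = 1.6 × e^(-7.6)
Step 4: [SO₂Cl₂] = 1.6 × 0.000500451 = 0.0008007 M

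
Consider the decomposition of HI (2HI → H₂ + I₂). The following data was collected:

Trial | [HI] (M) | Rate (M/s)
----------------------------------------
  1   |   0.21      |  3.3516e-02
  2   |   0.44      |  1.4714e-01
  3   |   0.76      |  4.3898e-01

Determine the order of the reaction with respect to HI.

second order (2)

Step 1: Compare trials to find order n where rate₂/rate₁ = ([HI]₂/[HI]₁)^n
Step 2: rate₂/rate₁ = 1.4714e-01/3.3516e-02 = 4.39
Step 3: [HI]₂/[HI]₁ = 0.44/0.21 = 2.095
Step 4: n = ln(4.39)/ln(2.095) = 2.00 ≈ 2
Step 5: The reaction is second order in HI.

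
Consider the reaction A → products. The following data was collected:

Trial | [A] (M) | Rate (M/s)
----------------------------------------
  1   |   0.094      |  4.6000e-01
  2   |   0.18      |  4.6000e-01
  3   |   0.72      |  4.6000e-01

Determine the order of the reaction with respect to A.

zeroth order (0)

Step 1: Compare trials - when concentration changes, rate stays constant.
Step 2: rate₂/rate₁ = 4.6000e-01/4.6000e-01 = 1
Step 3: [A]₂/[A]₁ = 0.18/0.094 = 1.915
Step 4: Since rate ratio ≈ (conc ratio)^0, the reaction is zeroth order.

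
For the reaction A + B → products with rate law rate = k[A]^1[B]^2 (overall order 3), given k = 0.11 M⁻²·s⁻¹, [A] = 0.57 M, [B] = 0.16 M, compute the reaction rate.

0.001605 M/s

Step 1: The rate law is rate = k[A]^1[B]^2, overall order = 1+2 = 3
Step 2: Substitute values: rate = 0.11 × (0.57)^1 × (0.16)^2
Step 3: rate = 0.11 × 0.57 × 0.0256 = 0.00160512 M/s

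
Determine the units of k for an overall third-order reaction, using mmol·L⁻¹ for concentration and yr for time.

(mmol·L⁻¹)⁻²·yr⁻¹

Step 1: For overall order n, rate = k × (concentration)^n.
Step 2: Rate has units mmol·L⁻¹·yr⁻¹; concentration term has units (mmol·L⁻¹)^3.
Step 3: k = rate / (concentration)^n, so units of k = (mmol·L⁻¹)^(1-3)·yr⁻¹ = (mmol·L⁻¹)⁻²·yr⁻¹.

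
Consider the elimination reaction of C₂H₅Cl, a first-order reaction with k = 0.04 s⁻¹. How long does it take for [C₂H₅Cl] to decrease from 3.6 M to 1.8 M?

17.33 s

Step 1: For first-order: t = ln([C₂H₅Cl]₀/[C₂H₅Cl])/k
Step 2: t = ln(3.6/1.8)/0.04
Step 3: t = ln(2)/0.04
Step 4: t = 0.6931/0.04 = 17.33 s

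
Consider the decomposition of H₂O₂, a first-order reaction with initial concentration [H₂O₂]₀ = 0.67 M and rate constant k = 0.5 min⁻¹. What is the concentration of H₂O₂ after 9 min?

0.007443 M

Step 1: For a first-order reaction: [H₂O₂] = [H₂O₂]₀ × e^(-kt)
Step 2: [H₂O₂] = 0.67 × e^(-0.5 × 9)
Step 3: [H₂O₂] = 0.67 × e^(-4.5)
Step 4: [H₂O₂] = 0.67 × 0.011109 = 0.007443 M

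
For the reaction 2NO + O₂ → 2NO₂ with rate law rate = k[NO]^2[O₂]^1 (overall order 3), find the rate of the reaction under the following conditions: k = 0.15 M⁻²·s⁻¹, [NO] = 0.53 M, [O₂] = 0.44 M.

0.01854 M/s

Step 1: The rate law is rate = k[NO]^2[O₂]^1, overall order = 2+1 = 3
Step 2: Substitute values: rate = 0.15 × (0.53)^2 × (0.44)^1
Step 3: rate = 0.15 × 0.2809 × 0.44 = 0.0185394 M/s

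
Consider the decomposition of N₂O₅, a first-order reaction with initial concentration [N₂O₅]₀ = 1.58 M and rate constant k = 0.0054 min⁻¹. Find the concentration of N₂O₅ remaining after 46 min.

1.232 M

Step 1: For a first-order reaction: [N₂O₅] = [N₂O₅]₀ × e^(-kt)
Step 2: [N₂O₅] = 1.58 × e^(-0.0054 × 46)
Step 3: [N₂O₅] = 1.58 × e^(-0.2484)
Step 4: [N₂O₅] = 1.58 × 0.780048 = 1.232 M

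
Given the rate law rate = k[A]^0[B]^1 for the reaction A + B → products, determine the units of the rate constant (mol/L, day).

day⁻¹

Step 1: Overall order = 0 + 1 = 1.
Step 2: rate has units mol/L·day⁻¹; [A]^0[B]^1 has units (mol/L)^1.
Step 3: k = rate/([A]^0[B]^1), so units of k = (mol/L)^(1-1)·day⁻¹ = day⁻¹.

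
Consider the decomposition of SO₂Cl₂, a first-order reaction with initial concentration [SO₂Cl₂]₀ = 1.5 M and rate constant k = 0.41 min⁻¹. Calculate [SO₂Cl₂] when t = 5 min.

0.1931 M

Step 1: For a first-order reaction: [SO₂Cl₂] = [SO₂Cl₂]₀ × e^(-kt)
Step 2: [SO₂Cl₂] = 1.5 × e^(-0.41 × 5)
Step 3: [SO₂Cl₂] = 1.5 × e^(-2.05)
Step 4: [SO₂Cl₂] = 1.5 × 0.128735 = 0.1931 M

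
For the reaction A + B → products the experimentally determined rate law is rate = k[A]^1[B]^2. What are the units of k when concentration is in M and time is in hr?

M⁻²·hr⁻¹

Step 1: Overall order = 1 + 2 = 3.
Step 2: rate has units M·hr⁻¹; [A]^1[B]^2 has units M^3.
Step 3: k = rate/([A]^1[B]^2), so units of k = M^(1-3)·hr⁻¹ = M⁻²·hr⁻¹.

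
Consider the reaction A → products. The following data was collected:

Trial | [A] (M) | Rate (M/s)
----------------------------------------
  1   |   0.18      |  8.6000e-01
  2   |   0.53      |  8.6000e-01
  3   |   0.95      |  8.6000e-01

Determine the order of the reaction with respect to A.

zeroth order (0)

Step 1: Compare trials - when concentration changes, rate stays constant.
Step 2: rate₂/rate₁ = 8.6000e-01/8.6000e-01 = 1
Step 3: [A]₂/[A]₁ = 0.53/0.18 = 2.944
Step 4: Since rate ratio ≈ (conc ratio)^0, the reaction is zeroth order.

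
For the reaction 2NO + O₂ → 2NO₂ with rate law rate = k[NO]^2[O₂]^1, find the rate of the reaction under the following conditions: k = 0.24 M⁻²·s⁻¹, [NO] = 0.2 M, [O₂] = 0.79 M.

0.007584 M/s

Step 1: The rate law is rate = k[NO]^2[O₂]^1
Step 2: Substitute: rate = 0.24 × (0.2)^2 × (0.79)^1
Step 3: rate = 0.24 × 0.04 × 0.79 = 0.007584 M/s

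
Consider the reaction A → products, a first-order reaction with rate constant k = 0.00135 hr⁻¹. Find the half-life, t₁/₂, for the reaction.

513.4 hr

Step 1: For a first-order reaction, t₁/₂ = ln(2)/k
Step 2: t₁/₂ = ln(2)/0.00135
Step 3: t₁/₂ = 0.6931/0.00135 = 513.4 hr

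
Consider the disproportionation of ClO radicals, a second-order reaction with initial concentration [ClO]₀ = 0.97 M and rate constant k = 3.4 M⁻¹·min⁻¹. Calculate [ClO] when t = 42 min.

0.006953 M

Step 1: For a second-order reaction: 1/[ClO] = 1/[ClO]₀ + kt
Step 2: 1/[ClO] = 1/0.97 + 3.4 × 42
Step 3: 1/[ClO] = 1.031 + 142.8 = 143.8
Step 4: [ClO] = 1/143.8 = 0.006953 M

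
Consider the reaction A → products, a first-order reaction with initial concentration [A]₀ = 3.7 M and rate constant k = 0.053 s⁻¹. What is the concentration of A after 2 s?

3.328 M

Step 1: For a first-order reaction: [A] = [A]₀ × e^(-kt)
Step 2: [A] = 3.7 × e^(-0.053 × 2)
Step 3: [A] = 3.7 × e^(-0.106)
Step 4: [A] = 3.7 × 0.899425 = 3.328 M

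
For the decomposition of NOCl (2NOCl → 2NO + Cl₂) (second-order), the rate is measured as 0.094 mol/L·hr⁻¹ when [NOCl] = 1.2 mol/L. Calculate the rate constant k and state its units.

0.06528 (mol/L)⁻¹·hr⁻¹

Step 1: rate = k[NOCl]^2, so k = rate / [NOCl]^2.
Step 2: k = 0.094 / (1.2)^2 = 0.094 / 1.44.
Step 3: k = 0.06528 (mol/L)⁻¹·hr⁻¹.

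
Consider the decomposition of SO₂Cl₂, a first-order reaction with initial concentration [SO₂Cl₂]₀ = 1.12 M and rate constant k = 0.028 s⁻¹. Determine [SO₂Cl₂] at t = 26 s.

0.5408 M

Step 1: For a first-order reaction: [SO₂Cl₂] = [SO₂Cl₂]₀ × e^(-kt)
Step 2: [SO₂Cl₂] = 1.12 × e^(-0.028 × 26)
Step 3: [SO₂Cl₂] = 1.12 × e^(-0.728)
Step 4: [SO₂Cl₂] = 1.12 × 0.482874 = 0.5408 M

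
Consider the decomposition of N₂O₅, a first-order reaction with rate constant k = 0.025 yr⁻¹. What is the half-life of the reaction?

27.73 yr

Step 1: For a first-order reaction, t₁/₂ = ln(2)/k
Step 2: t₁/₂ = ln(2)/0.025
Step 3: t₁/₂ = 0.6931/0.025 = 27.73 yr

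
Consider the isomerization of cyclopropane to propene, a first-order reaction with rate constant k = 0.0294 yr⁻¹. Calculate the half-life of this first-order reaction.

23.58 yr

Step 1: For a first-order reaction, t₁/₂ = ln(2)/k
Step 2: t₁/₂ = ln(2)/0.0294
Step 3: t₁/₂ = 0.6931/0.0294 = 23.58 yr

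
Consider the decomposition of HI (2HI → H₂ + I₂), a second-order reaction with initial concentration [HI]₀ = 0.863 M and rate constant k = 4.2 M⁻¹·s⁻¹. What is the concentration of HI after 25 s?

0.00942 M

Step 1: For a second-order reaction: 1/[HI] = 1/[HI]₀ + kt
Step 2: 1/[HI] = 1/0.863 + 4.2 × 25
Step 3: 1/[HI] = 1.159 + 105 = 106.2
Step 4: [HI] = 1/106.2 = 0.00942 M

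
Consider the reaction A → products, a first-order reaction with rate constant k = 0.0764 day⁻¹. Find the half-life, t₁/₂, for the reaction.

9.073 day

Step 1: For a first-order reaction, t₁/₂ = ln(2)/k
Step 2: t₁/₂ = ln(2)/0.0764
Step 3: t₁/₂ = 0.6931/0.0764 = 9.073 day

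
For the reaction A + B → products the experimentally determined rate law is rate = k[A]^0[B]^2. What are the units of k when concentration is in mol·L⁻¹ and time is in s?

(mol·L⁻¹)⁻¹·s⁻¹

Step 1: Overall order = 0 + 2 = 2.
Step 2: rate has units mol·L⁻¹·s⁻¹; [A]^0[B]^2 has units (mol·L⁻¹)^2.
Step 3: k = rate/([A]^0[B]^2), so units of k = (mol·L⁻¹)^(1-2)·s⁻¹ = (mol·L⁻¹)⁻¹·s⁻¹.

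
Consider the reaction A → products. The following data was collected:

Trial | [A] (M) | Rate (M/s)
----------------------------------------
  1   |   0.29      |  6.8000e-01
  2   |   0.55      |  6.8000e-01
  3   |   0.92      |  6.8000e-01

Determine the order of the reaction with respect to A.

zeroth order (0)

Step 1: Compare trials - when concentration changes, rate stays constant.
Step 2: rate₂/rate₁ = 6.8000e-01/6.8000e-01 = 1
Step 3: [A]₂/[A]₁ = 0.55/0.29 = 1.897
Step 4: Since rate ratio ≈ (conc ratio)^0, the reaction is zeroth order.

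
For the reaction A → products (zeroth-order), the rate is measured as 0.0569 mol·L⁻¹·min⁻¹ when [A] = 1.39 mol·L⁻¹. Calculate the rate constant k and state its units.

0.0569 mol·L⁻¹·min⁻¹

Step 1: For a zeroth-order reaction, rate = k (independent of concentration).
Step 2: k = rate = 0.0569 mol·L⁻¹·min⁻¹.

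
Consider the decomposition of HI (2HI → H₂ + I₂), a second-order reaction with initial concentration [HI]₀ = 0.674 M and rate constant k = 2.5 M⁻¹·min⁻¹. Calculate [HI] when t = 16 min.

0.02411 M

Step 1: For a second-order reaction: 1/[HI] = 1/[HI]₀ + kt
Step 2: 1/[HI] = 1/0.674 + 2.5 × 16
Step 3: 1/[HI] = 1.484 + 40 = 41.48
Step 4: [HI] = 1/41.48 = 0.02411 M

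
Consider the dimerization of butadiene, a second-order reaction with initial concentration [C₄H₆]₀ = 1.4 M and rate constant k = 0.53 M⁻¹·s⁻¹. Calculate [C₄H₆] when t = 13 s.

0.1315 M

Step 1: For a second-order reaction: 1/[C₄H₆] = 1/[C₄H₆]₀ + kt
Step 2: 1/[C₄H₆] = 1/1.4 + 0.53 × 13
Step 3: 1/[C₄H₆] = 0.7143 + 6.89 = 7.604
Step 4: [C₄H₆] = 1/7.604 = 0.1315 M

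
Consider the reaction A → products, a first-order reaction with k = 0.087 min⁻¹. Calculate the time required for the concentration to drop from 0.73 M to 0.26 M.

11.87 min

Step 1: For first-order: t = ln([A]₀/[A])/k
Step 2: t = ln(0.73/0.26)/0.087
Step 3: t = ln(2.808)/0.087
Step 4: t = 1.032/0.087 = 11.87 min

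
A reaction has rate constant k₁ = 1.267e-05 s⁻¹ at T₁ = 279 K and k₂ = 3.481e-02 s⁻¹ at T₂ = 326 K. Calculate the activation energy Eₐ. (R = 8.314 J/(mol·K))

127.4 kJ/mol

Step 1: Use the two-temperature Arrhenius form: ln(k₂/k₁) = -Eₐ/R × (1/T₂ - 1/T₁)
Step 2: ln(k₂/k₁) = ln(3.481e-02/1.267e-05) = ln(2747.43) = 7.91842
Step 3: 1/T₂ - 1/T₁ = 1/326 - 1/279 = -5.167447e-04 K⁻¹
Step 4: Eₐ = -R × ln(k₂/k₁) / (1/T₂ - 1/T₁) = -8.314 × 7.91842 / -5.167447e-04
Step 5: Eₐ = 1.2740e+05 J/mol = 127.4 kJ/mol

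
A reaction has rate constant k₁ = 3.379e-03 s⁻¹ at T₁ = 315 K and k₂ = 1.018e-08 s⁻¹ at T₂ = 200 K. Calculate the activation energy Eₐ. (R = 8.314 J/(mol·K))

57.9 kJ/mol

Step 1: Use the two-temperature Arrhenius form: ln(k₂/k₁) = -Eₐ/R × (1/T₂ - 1/T₁)
Step 2: ln(k₂/k₁) = ln(1.018e-08/3.379e-03) = ln(3.01273e-06) = -12.7127
Step 3: 1/T₂ - 1/T₁ = 1/200 - 1/315 = 1.825397e-03 K⁻¹
Step 4: Eₐ = -R × ln(k₂/k₁) / (1/T₂ - 1/T₁) = -8.314 × -12.7127 / 1.825397e-03
Step 5: Eₐ = 5.7901e+04 J/mol = 57.9 kJ/mol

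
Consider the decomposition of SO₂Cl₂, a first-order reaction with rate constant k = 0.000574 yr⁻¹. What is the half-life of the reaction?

1208 yr

Step 1: For a first-order reaction, t₁/₂ = ln(2)/k
Step 2: t₁/₂ = ln(2)/0.000574
Step 3: t₁/₂ = 0.6931/0.000574 = 1208 yr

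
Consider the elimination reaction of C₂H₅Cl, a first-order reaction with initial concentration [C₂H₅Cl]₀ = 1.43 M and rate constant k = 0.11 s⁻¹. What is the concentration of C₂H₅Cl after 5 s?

0.825 M

Step 1: For a first-order reaction: [C₂H₅Cl] = [C₂H₅Cl]₀ × e^(-kt)
Step 2: [C₂H₅Cl] = 1.43 × e^(-0.11 × 5)
Step 3: [C₂H₅Cl] = 1.43 × e^(-0.55)
Step 4: [C₂H₅Cl] = 1.43 × 0.57695 = 0.825 M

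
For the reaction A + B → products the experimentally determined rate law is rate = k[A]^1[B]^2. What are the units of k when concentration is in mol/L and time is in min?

(mol/L)⁻²·min⁻¹

Step 1: Overall order = 1 + 2 = 3.
Step 2: rate has units mol/L·min⁻¹; [A]^1[B]^2 has units (mol/L)^3.
Step 3: k = rate/([A]^1[B]^2), so units of k = (mol/L)^(1-3)·min⁻¹ = (mol/L)⁻²·min⁻¹.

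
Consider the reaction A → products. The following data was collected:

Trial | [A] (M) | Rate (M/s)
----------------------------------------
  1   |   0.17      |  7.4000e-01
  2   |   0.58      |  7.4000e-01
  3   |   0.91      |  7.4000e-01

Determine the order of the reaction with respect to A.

zeroth order (0)

Step 1: Compare trials - when concentration changes, rate stays constant.
Step 2: rate₂/rate₁ = 7.4000e-01/7.4000e-01 = 1
Step 3: [A]₂/[A]₁ = 0.58/0.17 = 3.412
Step 4: Since rate ratio ≈ (conc ratio)^0, the reaction is zeroth order.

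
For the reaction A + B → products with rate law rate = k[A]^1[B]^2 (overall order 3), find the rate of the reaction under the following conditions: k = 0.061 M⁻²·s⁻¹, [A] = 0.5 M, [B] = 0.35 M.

0.003736 M/s

Step 1: The rate law is rate = k[A]^1[B]^2, overall order = 1+2 = 3
Step 2: Substitute values: rate = 0.061 × (0.5)^1 × (0.35)^2
Step 3: rate = 0.061 × 0.5 × 0.1225 = 0.00373625 M/s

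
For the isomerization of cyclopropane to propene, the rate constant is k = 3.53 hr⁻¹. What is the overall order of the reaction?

first order (1)

Step 1: The units of k for an nth-order reaction are (concentration)^(1-n)·(time)⁻¹.
Step 2: Here k has units hr⁻¹, so the concentration exponent is 0.
Step 3: 1 - n = 0 ⇒ n = 1. The reaction is first order.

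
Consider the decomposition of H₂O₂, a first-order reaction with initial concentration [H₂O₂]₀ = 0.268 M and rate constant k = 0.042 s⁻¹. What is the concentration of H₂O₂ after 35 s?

0.06162 M

Step 1: For a first-order reaction: [H₂O₂] = [H₂O₂]₀ × e^(-kt)
Step 2: [H₂O₂] = 0.268 × e^(-0.042 × 35)
Step 3: [H₂O₂] = 0.268 × e^(-1.47)
Step 4: [H₂O₂] = 0.268 × 0.229925 = 0.06162 M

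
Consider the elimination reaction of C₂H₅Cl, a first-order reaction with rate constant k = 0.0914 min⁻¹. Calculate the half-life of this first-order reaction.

7.584 min

Step 1: For a first-order reaction, t₁/₂ = ln(2)/k
Step 2: t₁/₂ = ln(2)/0.0914
Step 3: t₁/₂ = 0.6931/0.0914 = 7.584 min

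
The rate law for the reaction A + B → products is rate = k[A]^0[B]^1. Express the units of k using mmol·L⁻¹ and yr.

yr⁻¹

Step 1: Overall order = 0 + 1 = 1.
Step 2: rate has units mmol·L⁻¹·yr⁻¹; [A]^0[B]^1 has units (mmol·L⁻¹)^1.
Step 3: k = rate/([A]^0[B]^1), so units of k = (mmol·L⁻¹)^(1-1)·yr⁻¹ = yr⁻¹.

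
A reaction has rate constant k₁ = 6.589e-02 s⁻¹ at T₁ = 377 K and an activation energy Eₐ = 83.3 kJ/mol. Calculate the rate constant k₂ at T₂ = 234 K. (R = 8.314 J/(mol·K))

5.827e-09 s⁻¹

Step 1: Use the two-temperature Arrhenius form: ln(k₂/k₁) = -Eₐ/R × (1/T₂ - 1/T₁)
Step 2: Convert Eₐ to J/mol: 83.3 kJ/mol = 83300 J/mol
Step 3: 1/T₂ - 1/T₁ = 1/234 - 1/377 = 1.620984e-03 K⁻¹
Step 4: ln(k₂/k₁) = -83300/8.314 × 1.620984e-03 = -16.24104
Step 5: k₂ = k₁ × exp(-16.24104) = 6.589e-02 × 8.84313e-08 = 5.827e-09 s⁻¹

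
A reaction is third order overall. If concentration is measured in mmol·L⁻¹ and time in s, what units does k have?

(mmol·L⁻¹)⁻²·s⁻¹

Step 1: For overall order n, rate = k × (concentration)^n.
Step 2: Rate has units mmol·L⁻¹·s⁻¹; concentration term has units (mmol·L⁻¹)^3.
Step 3: k = rate / (concentration)^n, so units of k = (mmol·L⁻¹)^(1-3)·s⁻¹ = (mmol·L⁻¹)⁻²·s⁻¹.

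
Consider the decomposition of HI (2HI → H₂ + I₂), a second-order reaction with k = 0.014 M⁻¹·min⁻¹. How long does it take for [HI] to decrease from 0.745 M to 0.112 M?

541.9 min

Step 1: For second-order: t = (1/[HI] - 1/[HI]₀)/k
Step 2: t = (1/0.112 - 1/0.745)/0.014
Step 3: t = (8.929 - 1.342)/0.014
Step 4: t = 7.586/0.014 = 541.9 min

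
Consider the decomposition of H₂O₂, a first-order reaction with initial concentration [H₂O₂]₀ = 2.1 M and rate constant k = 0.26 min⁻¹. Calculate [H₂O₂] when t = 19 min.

0.01502 M

Step 1: For a first-order reaction: [H₂O₂] = [H₂O₂]₀ × e^(-kt)
Step 2: [H₂O₂] = 2.1 × e^(-0.26 × 19)
Step 3: [H₂O₂] = 2.1 × e^(-4.94)
Step 4: [H₂O₂] = 2.1 × 0.0071546 = 0.01502 M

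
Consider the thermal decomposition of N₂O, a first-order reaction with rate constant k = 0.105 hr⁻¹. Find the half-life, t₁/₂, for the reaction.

6.601 hr

Step 1: For a first-order reaction, t₁/₂ = ln(2)/k
Step 2: t₁/₂ = ln(2)/0.105
Step 3: t₁/₂ = 0.6931/0.105 = 6.601 hr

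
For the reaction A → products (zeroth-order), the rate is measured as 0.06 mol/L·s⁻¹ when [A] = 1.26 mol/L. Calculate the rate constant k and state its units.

0.06 mol/L·s⁻¹

Step 1: For a zeroth-order reaction, rate = k (independent of concentration).
Step 2: k = rate = 0.06 mol/L·s⁻¹.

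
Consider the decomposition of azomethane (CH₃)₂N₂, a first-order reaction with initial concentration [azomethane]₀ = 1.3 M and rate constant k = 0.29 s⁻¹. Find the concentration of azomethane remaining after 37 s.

2.844e-05 M

Step 1: For a first-order reaction: [azomethane] = [azomethane]₀ × e^(-kt)
Step 2: [azomethane] = 1.3 × e^(-0.29 × 37)
Step 3: [azomethane] = 1.3 × e^(-10.73)
Step 4: [azomethane] = 1.3 × 2.18786e-05 = 2.844e-05 M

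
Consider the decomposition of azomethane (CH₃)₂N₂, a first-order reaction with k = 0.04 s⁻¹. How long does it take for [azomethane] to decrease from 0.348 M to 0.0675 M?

41 s

Step 1: For first-order: t = ln([azomethane]₀/[azomethane])/k
Step 2: t = ln(0.348/0.0675)/0.04
Step 3: t = ln(5.156)/0.04
Step 4: t = 1.64/0.04 = 41 s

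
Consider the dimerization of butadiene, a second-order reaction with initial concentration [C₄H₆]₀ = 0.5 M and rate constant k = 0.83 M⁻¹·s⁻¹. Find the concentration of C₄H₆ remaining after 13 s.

0.07819 M

Step 1: For a second-order reaction: 1/[C₄H₆] = 1/[C₄H₆]₀ + kt
Step 2: 1/[C₄H₆] = 1/0.5 + 0.83 × 13
Step 3: 1/[C₄H₆] = 2 + 10.79 = 12.79
Step 4: [C₄H₆] = 1/12.79 = 0.07819 M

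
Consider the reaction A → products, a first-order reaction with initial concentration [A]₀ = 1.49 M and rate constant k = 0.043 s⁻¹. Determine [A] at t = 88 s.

0.03387 M

Step 1: For a first-order reaction: [A] = [A]₀ × e^(-kt)
Step 2: [A] = 1.49 × e^(-0.043 × 88)
Step 3: [A] = 1.49 × e^(-3.784)
Step 4: [A] = 1.49 × 0.0227316 = 0.03387 M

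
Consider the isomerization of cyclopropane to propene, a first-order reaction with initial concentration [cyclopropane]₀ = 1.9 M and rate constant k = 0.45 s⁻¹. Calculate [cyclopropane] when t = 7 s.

0.08142 M

Step 1: For a first-order reaction: [cyclopropane] = [cyclopropane]₀ × e^(-kt)
Step 2: [cyclopropane] = 1.9 × e^(-0.45 × 7)
Step 3: [cyclopropane] = 1.9 × e^(-3.15)
Step 4: [cyclopropane] = 1.9 × 0.0428521 = 0.08142 M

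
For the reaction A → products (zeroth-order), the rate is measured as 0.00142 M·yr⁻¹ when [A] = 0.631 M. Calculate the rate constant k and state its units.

0.00142 M·yr⁻¹

Step 1: For a zeroth-order reaction, rate = k (independent of concentration).
Step 2: k = rate = 0.00142 M·yr⁻¹.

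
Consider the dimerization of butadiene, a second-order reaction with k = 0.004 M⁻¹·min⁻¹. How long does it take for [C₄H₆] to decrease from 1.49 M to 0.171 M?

1294 min

Step 1: For second-order: t = (1/[C₄H₆] - 1/[C₄H₆]₀)/k
Step 2: t = (1/0.171 - 1/1.49)/0.004
Step 3: t = (5.848 - 0.6711)/0.004
Step 4: t = 5.177/0.004 = 1294 min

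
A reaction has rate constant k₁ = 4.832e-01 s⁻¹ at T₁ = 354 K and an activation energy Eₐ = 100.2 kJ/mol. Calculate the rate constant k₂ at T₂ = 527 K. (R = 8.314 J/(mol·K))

3.450e+04 s⁻¹

Step 1: Use the two-temperature Arrhenius form: ln(k₂/k₁) = -Eₐ/R × (1/T₂ - 1/T₁)
Step 2: Convert Eₐ to J/mol: 100.2 kJ/mol = 100200 J/mol
Step 3: 1/T₂ - 1/T₁ = 1/527 - 1/354 = -9.273256e-04 K⁻¹
Step 4: ln(k₂/k₁) = -100200/8.314 × -9.273256e-04 = 11.17609
Step 5: k₂ = k₁ × exp(11.17609) = 4.832e-01 × 7.14026e+04 = 3.450e+04 s⁻¹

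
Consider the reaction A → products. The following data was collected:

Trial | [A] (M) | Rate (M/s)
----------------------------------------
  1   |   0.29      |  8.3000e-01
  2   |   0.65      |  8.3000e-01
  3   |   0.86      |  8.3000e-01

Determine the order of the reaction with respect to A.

zeroth order (0)

Step 1: Compare trials - when concentration changes, rate stays constant.
Step 2: rate₂/rate₁ = 8.3000e-01/8.3000e-01 = 1
Step 3: [A]₂/[A]₁ = 0.65/0.29 = 2.241
Step 4: Since rate ratio ≈ (conc ratio)^0, the reaction is zeroth order.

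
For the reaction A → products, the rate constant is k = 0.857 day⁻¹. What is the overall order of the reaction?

first order (1)

Step 1: The units of k for an nth-order reaction are (concentration)^(1-n)·(time)⁻¹.
Step 2: Here k has units day⁻¹, so the concentration exponent is 0.
Step 3: 1 - n = 0 ⇒ n = 1. The reaction is first order.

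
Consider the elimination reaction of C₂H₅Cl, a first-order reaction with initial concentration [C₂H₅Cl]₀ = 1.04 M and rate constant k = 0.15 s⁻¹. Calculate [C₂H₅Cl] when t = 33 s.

0.007367 M

Step 1: For a first-order reaction: [C₂H₅Cl] = [C₂H₅Cl]₀ × e^(-kt)
Step 2: [C₂H₅Cl] = 1.04 × e^(-0.15 × 33)
Step 3: [C₂H₅Cl] = 1.04 × e^(-4.95)
Step 4: [C₂H₅Cl] = 1.04 × 0.00708341 = 0.007367 M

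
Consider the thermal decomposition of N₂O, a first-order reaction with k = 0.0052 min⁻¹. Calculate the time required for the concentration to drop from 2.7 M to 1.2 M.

155.9 min

Step 1: For first-order: t = ln([N₂O]₀/[N₂O])/k
Step 2: t = ln(2.7/1.2)/0.0052
Step 3: t = ln(2.25)/0.0052
Step 4: t = 0.8109/0.0052 = 155.9 min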